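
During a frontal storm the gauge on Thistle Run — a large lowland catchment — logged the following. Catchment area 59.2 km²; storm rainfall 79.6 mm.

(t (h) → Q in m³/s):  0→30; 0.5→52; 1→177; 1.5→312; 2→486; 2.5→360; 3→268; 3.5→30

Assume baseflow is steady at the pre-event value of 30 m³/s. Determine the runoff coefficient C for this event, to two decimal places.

C ≈ 0.56

ΣQ_DR = 1475 m³/s; V = ΣQ_DR·Δt = 2.655 × 10^6 m³.
Runoff depth d = V / A = 44.85 mm.
C = d / P = 44.85 / 79.6 = 0.56.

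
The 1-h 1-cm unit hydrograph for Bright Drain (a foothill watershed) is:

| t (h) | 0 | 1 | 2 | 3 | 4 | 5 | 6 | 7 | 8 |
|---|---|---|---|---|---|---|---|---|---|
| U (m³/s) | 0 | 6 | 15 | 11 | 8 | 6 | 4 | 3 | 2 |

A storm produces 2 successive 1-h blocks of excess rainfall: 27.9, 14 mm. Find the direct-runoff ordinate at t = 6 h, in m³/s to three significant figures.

By discrete convolution, Q_j = Σ (P_i / 10 mm) · U_{j−i}.
At t = 6 h (j=6): Q = (27.9/10)·4 + (14/10)·6 = 19.6 m³/s.

Q ≈ 19.6 m³/s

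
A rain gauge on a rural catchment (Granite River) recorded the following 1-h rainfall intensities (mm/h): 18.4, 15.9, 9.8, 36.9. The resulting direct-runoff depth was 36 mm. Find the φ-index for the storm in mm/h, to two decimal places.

Only the 3 blocks with intensity above φ contribute runoff: 18.4, 15.9, 36.9 mm/h.
Σ(I−φ)·Δt = d  ⇒  (18.4+15.9+36.9 − 3φ)·1 = 36
φ = (71.20 − 36/1) / 3 = 11.73 mm/h.

φ ≈ 11.73 mm/h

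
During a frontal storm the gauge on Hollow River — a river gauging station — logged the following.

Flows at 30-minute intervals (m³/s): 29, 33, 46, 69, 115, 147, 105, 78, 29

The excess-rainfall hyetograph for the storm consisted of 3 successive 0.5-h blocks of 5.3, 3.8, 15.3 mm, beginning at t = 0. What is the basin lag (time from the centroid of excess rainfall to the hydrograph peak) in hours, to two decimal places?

Centroid of excess rainfall: t_c = Σ P_i·t̄_i / ΣP_i = 0.9549 h (block centres at 0.25, 0.75, 1.25 h).
Hydrograph peak occurs at t = 2.5 h, so basin lag t_L = 2.5 − 0.9549 = 1.55 h.

t_L ≈ 1.55 h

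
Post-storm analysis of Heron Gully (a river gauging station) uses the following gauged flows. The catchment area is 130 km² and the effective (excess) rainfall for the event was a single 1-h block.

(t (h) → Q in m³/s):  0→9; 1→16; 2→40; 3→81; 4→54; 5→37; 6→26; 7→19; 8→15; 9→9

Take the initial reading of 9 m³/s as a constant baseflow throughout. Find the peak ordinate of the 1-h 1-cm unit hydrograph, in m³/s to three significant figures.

Direct runoff: 0.0, 7.0, 31.0, 72.0, 45.0, 28.0, 17.0, 10.0, 6.0, 0.0 m³/s; ΣQ_DR = 216.0 m³/s, peak = 72.0 m³/s.
Runoff depth d = ΣQ_DR·Δt / A = 216.0 × 3600 / (130 km²) = 5.982 mm.
The 1-cm UH is the DRH scaled by (10 mm)/d, so U_p = 72.0 × 10/5.982 = 120 m³/s.

U_p ≈ 120 m³/s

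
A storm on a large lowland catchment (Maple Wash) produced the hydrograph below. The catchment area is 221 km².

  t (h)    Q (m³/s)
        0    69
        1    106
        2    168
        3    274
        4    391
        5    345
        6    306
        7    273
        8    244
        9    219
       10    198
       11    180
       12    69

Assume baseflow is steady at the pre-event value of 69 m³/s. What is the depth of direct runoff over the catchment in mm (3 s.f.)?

d ≈ 31.7 mm

Direct runoff: 0.0, 37.0, 99.0, 205.0, 322.0, 276.0, 237.0, 204.0, 175.0, 150.0, 129.0, 111.0, 0.0 m³/s; ΣQ_DR = 1945 m³/s.
V = ΣQ_DR · Δt = 1945 × 3600 s = 7.002 × 10^6 m³.
Over A = 221 km², depth = V / A = 31.7 mm.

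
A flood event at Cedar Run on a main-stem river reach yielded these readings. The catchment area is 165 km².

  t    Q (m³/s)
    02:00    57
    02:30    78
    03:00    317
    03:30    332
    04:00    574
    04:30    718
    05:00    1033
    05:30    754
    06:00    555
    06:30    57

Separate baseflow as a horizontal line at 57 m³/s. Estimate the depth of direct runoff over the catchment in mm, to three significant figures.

Direct runoff: 0.0, 21.0, 260.0, 275.0, 517.0, 661.0, 976.0, 697.0, 498.0, 0.0 m³/s; ΣQ_DR = 3905 m³/s.
V = ΣQ_DR · Δt = 3905 × 1800 s = 7.029 × 10^6 m³.
Over A = 165 km², depth = V / A = 42.6 mm.

d ≈ 42.6 mm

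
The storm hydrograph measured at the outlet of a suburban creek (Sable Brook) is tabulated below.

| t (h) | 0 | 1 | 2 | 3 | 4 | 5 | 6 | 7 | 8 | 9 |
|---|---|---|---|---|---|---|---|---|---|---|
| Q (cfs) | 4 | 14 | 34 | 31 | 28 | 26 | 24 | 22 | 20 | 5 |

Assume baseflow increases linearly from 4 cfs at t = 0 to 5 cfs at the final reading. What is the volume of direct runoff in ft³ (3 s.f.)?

Direct-runoff ordinates (Q − Q_b): 0.00, 9.89, 29.78, 26.67, 23.56, 21.44, 19.33, 17.22, 15.11, 0.00 cfs.
ΣQ_DR = 163.0 cfs.
With Δt = 1 h = 3600 s, V = ΣQ_DR · Δt = 163.0 × 3600 = 5.87 × 10^5 ft³.

V ≈ 5.87 × 10^5 ft³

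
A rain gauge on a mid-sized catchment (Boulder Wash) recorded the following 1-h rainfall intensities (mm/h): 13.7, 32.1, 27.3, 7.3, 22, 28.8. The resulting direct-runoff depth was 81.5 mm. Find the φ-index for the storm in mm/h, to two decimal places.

φ ≈ 8.48 mm/h

Only the 5 blocks with intensity above φ contribute runoff: 13.7, 32.1, 27.3, 22, 28.8 mm/h.
Σ(I−φ)·Δt = d  ⇒  (13.7+32.1+27.3+22+28.8 − 5φ)·1 = 81.5
φ = (123.9 − 81.5/1) / 5 = 8.48 mm/h.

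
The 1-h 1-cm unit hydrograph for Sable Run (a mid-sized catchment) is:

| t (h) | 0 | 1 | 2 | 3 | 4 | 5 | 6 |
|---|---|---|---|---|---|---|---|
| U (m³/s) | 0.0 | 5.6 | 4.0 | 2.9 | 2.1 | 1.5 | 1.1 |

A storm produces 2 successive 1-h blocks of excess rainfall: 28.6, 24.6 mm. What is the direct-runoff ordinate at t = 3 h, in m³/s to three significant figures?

Q ≈ 18.1 m³/s

By discrete convolution, Q_j = Σ (P_i / 10 mm) · U_{j−i}.
At t = 3 h (j=3): Q = (28.6/10)·2.9 + (24.6/10)·4.0 = 18.1 m³/s.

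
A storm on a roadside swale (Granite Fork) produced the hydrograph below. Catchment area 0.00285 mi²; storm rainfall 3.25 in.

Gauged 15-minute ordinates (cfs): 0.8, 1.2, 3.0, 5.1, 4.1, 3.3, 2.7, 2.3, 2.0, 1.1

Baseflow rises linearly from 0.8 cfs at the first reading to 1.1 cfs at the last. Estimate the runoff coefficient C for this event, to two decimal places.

ΣQ_DR = 16.10 cfs; V = ΣQ_DR·Δt = 14490 ft³.
Runoff depth d = V / A = 2.188 in.
C = d / P = 2.188 / 3.25 = 0.67.

C ≈ 0.67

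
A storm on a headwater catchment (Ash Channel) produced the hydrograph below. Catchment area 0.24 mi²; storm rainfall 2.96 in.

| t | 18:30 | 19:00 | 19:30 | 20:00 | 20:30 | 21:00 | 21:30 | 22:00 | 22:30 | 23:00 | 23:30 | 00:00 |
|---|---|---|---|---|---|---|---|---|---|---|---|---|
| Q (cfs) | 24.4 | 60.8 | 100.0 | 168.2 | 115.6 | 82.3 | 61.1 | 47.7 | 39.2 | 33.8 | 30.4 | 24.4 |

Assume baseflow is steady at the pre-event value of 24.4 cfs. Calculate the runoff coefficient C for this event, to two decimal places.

C ≈ 0.54

ΣQ_DR = 495.1 cfs; V = ΣQ_DR·Δt = 8.912 × 10^5 ft³.
Runoff depth d = V / A = 1.598 in.
C = d / P = 1.598 / 2.96 = 0.54.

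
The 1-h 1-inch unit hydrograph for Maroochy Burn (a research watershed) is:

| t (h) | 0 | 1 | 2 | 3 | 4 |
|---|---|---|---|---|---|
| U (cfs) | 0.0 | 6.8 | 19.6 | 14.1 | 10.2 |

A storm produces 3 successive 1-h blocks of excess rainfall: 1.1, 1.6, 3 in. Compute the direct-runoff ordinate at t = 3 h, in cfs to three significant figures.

By discrete convolution, Q_j = Σ (P_i / 1 in) · U_{j−i}.
At t = 3 h (j=3): Q = (1.1/1)·14.1 + (1.6/1)·19.6 + (3/1)·6.8 = 67.3 cfs.

Q ≈ 67.3 cfs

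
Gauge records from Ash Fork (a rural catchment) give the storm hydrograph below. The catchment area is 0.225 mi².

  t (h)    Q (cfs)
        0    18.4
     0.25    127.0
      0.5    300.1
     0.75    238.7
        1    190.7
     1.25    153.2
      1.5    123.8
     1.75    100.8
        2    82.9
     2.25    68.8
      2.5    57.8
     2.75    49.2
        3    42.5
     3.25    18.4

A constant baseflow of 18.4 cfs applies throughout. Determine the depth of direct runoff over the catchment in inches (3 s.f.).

Direct runoff: 0.0, 108.6, 281.7, 220.3, 172.3, 134.8, 105.4, 82.4, 64.5, 50.4, 39.4, 30.8, 24.1, 0.0 cfs; ΣQ_DR = 1315 cfs.
V = ΣQ_DR · Δt = 1315 × 900 s = 1.183 × 10^6 ft³.
Over A = 0.225 mi², depth = V / A = 2.26 in.

d ≈ 2.26 in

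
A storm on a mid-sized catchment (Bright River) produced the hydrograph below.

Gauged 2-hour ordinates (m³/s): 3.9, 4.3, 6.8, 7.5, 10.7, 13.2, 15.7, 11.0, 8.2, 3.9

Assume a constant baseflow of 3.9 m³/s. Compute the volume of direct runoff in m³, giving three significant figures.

V ≈ 3.33 × 10^5 m³

Direct-runoff ordinates (Q − Q_b): 0.0, 0.4, 2.9, 3.6, 6.8, 9.3, 11.8, 7.1, 4.3, 0.0 m³/s.
ΣQ_DR = 46.20 m³/s.
With Δt = 2 h = 7200 s, V = ΣQ_DR · Δt = 46.20 × 7200 = 3.33 × 10^5 m³.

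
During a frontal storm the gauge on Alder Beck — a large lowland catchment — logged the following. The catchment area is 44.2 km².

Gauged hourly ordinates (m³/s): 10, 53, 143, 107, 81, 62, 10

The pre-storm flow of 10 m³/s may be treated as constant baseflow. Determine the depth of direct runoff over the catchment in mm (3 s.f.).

Direct runoff: 0.0, 43.0, 133.0, 97.0, 71.0, 52.0, 0.0 m³/s; ΣQ_DR = 396.0 m³/s.
V = ΣQ_DR · Δt = 396.0 × 3600 s = 1.426 × 10^6 m³.
Over A = 44.2 km², depth = V / A = 32.3 mm.

d ≈ 32.3 mm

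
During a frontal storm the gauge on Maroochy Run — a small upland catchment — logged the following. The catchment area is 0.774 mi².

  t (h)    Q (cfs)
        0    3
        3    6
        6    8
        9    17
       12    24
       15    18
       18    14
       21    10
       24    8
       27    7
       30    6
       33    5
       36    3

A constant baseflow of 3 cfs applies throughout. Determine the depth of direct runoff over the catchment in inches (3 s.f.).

d ≈ 0.541 in

Direct runoff: 0.0, 3.0, 5.0, 14.0, 21.0, 15.0, 11.0, 7.0, 5.0, 4.0, 3.0, 2.0, 0.0 cfs; ΣQ_DR = 90.00 cfs.
V = ΣQ_DR · Δt = 90.00 × 10800 s = 9.720 × 10^5 ft³.
Over A = 0.774 mi², depth = V / A = 0.541 in.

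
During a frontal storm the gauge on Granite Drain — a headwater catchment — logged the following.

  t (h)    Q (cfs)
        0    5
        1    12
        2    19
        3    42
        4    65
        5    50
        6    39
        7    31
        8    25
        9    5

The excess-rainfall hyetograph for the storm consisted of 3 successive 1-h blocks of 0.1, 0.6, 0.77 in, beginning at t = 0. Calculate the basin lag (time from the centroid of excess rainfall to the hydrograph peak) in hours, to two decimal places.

Centroid of excess rainfall: t_c = Σ P_i·t̄_i / ΣP_i = 1.9558 h (block centres at 0.5, 1.5, 2.5 h).
Hydrograph peak occurs at t = 4 h, so basin lag t_L = 4 − 1.9558 = 2.04 h.

t_L ≈ 2.04 h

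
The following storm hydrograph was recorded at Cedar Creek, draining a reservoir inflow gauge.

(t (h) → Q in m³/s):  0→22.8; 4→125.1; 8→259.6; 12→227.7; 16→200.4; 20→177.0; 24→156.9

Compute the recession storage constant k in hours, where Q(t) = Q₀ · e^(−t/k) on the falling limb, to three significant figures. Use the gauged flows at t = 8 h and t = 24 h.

On the falling limb, Q drops from 259.6 to 156.9 m³/s between t = 8 h and t = 24 h (Δt = 16 h).
k = −Δt / ln(Q₂/Q₁) = −16 / ln(156.9/259.6) = 31.8 h.

k ≈ 31.8 h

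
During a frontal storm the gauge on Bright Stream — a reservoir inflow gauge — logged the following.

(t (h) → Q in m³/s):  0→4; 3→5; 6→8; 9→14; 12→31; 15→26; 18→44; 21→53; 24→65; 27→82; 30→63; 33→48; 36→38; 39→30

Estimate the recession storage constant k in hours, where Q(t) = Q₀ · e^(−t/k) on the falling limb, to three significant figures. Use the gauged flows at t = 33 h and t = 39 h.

k ≈ 12.8 h

On the falling limb, Q drops from 48 to 30 m³/s between t = 33 h and t = 39 h (Δt = 6 h).
k = −Δt / ln(Q₂/Q₁) = −6 / ln(30/48) = 12.8 h.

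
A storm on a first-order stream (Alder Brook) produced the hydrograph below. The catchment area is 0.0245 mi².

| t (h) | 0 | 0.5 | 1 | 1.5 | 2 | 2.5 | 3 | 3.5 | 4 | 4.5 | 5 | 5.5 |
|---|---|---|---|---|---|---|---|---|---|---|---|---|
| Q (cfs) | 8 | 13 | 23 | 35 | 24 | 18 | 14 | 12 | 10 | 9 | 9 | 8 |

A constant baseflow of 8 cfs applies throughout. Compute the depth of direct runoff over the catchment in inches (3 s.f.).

d ≈ 2.75 in

Direct runoff: 0.0, 5.0, 15.0, 27.0, 16.0, 10.0, 6.0, 4.0, 2.0, 1.0, 1.0, 0.0 cfs; ΣQ_DR = 87.00 cfs.
V = ΣQ_DR · Δt = 87.00 × 1800 s = 1.566 × 10^5 ft³.
Over A = 0.0245 mi², depth = V / A = 2.75 in.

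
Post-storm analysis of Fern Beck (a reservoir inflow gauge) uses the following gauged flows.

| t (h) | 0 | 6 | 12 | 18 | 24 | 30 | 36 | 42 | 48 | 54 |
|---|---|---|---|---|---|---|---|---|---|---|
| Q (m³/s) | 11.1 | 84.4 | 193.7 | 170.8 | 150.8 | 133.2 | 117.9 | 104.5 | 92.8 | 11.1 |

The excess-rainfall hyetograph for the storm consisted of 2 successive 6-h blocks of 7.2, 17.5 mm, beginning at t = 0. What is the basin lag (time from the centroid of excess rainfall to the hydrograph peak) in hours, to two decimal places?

Centroid of excess rainfall: t_c = Σ P_i·t̄_i / ΣP_i = 7.2510 h (block centres at 3, 9 h).
Hydrograph peak occurs at t = 12 h, so basin lag t_L = 12 − 7.2510 = 4.75 h.

t_L ≈ 4.75 h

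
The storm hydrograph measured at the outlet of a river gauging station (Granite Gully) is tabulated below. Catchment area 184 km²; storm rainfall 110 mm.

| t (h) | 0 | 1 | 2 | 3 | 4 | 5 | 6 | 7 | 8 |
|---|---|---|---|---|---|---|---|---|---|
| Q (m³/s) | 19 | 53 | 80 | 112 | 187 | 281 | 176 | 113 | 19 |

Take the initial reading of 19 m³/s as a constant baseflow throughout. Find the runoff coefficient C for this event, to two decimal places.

ΣQ_DR = 869.0 m³/s; V = ΣQ_DR·Δt = 3.128 × 10^6 m³.
Runoff depth d = V / A = 17.00 mm.
C = d / P = 17.00 / 110 = 0.15.

C ≈ 0.15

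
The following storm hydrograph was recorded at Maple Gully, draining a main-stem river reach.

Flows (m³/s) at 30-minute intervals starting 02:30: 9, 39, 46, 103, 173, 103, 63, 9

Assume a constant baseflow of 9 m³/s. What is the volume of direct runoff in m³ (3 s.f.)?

V ≈ 8.51 × 10^5 m³

Direct-runoff ordinates (Q − Q_b): 0.0, 30.0, 37.0, 94.0, 164.0, 94.0, 54.0, 0.0 m³/s.
ΣQ_DR = 473.0 m³/s.
With Δt = 0.5 h = 1800 s, V = ΣQ_DR · Δt = 473.0 × 1800 = 8.51 × 10^5 m³.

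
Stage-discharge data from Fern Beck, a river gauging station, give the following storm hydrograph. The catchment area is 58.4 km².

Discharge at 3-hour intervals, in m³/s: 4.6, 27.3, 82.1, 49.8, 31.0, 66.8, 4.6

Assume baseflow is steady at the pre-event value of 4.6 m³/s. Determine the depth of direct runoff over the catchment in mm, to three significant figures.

d ≈ 43.3 mm

Direct runoff: 0.0, 22.7, 77.5, 45.2, 26.4, 62.2, 0.0 m³/s; ΣQ_DR = 234.0 m³/s.
V = ΣQ_DR · Δt = 234.0 × 10800 s = 2.527 × 10^6 m³.
Over A = 58.4 km², depth = V / A = 43.3 mm.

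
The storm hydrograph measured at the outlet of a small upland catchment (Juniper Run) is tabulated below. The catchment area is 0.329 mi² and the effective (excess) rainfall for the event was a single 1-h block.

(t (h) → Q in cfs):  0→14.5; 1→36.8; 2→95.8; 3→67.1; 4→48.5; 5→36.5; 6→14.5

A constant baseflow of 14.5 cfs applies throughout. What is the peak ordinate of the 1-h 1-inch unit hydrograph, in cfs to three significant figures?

Direct runoff: 0.0, 22.3, 81.3, 52.6, 34.0, 22.0, 0.0 cfs; ΣQ_DR = 212.2 cfs, peak = 81.3 cfs.
Runoff depth d = ΣQ_DR·Δt / A = 212.2 × 3600 / (0.329 mi²) = 0.9995 in.
The 1-inch UH is the DRH scaled by (1 in)/d, so U_p = 81.3 × 1/0.9995 = 81.3 cfs.

U_p ≈ 81.3 cfs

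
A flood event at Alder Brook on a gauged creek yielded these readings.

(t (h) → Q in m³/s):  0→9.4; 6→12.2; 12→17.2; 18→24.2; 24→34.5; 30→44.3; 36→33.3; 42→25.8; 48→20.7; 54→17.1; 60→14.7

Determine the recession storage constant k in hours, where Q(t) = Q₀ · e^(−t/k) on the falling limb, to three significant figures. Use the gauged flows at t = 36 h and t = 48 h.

On the falling limb, Q drops from 33.3 to 20.7 m³/s between t = 36 h and t = 48 h (Δt = 12 h).
k = −Δt / ln(Q₂/Q₁) = −12 / ln(20.7/33.3) = 25.2 h.

k ≈ 25.2 h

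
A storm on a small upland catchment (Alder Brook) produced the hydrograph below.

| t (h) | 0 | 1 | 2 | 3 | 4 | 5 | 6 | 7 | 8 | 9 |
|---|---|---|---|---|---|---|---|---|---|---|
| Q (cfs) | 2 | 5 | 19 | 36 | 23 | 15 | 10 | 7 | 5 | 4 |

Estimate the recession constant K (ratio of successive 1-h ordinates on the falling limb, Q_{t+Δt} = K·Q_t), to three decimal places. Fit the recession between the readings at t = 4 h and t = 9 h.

K ≈ 0.705

Using the recession-limb readings at t = 4 h and t = 9 h: Q falls from 23 to 4 cfs over 5 intervals.
K = (Q₂/Q₁)^(1/5) = (4/23)^(1/5) = 0.705.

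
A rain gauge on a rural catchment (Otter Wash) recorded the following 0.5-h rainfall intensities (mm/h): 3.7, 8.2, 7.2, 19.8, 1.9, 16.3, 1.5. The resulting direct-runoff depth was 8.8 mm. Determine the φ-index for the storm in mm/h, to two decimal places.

Only the 2 blocks with intensity above φ contribute runoff: 19.8, 16.3 mm/h.
Σ(I−φ)·Δt = d  ⇒  (19.8+16.3 − 2φ)·0.5 = 8.8
φ = (36.10 − 8.8/0.5) / 2 = 9.25 mm/h.

φ ≈ 9.25 mm/h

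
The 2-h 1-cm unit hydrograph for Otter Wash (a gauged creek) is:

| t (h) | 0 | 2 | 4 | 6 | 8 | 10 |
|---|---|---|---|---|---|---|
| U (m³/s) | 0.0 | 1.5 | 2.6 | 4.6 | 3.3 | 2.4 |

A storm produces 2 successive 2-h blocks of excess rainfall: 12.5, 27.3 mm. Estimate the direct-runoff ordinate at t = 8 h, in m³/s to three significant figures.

Q ≈ 16.7 m³/s

By discrete convolution, Q_j = Σ (P_i / 10 mm) · U_{j−i}.
At t = 8 h (j=4): Q = (12.5/10)·3.3 + (27.3/10)·4.6 = 16.7 m³/s.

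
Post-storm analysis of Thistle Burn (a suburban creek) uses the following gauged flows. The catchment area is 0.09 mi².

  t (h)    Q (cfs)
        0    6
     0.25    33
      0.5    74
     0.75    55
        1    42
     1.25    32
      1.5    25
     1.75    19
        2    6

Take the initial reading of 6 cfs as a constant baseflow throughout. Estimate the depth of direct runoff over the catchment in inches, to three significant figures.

d ≈ 1.02 in

Direct runoff: 0.0, 27.0, 68.0, 49.0, 36.0, 26.0, 19.0, 13.0, 0.0 cfs; ΣQ_DR = 238.0 cfs.
V = ΣQ_DR · Δt = 238.0 × 900 s = 2.142 × 10^5 ft³.
Over A = 0.09 mi², depth = V / A = 1.02 in.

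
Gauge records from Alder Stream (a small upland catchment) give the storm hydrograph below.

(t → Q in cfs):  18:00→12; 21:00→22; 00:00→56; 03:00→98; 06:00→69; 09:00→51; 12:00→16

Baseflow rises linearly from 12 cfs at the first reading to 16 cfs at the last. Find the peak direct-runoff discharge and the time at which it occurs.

Q_p = 84.00 cfs at t = 03:00

Subtracting baseflow gives direct-runoff ordinates: 0.00, 9.33, 42.67, 84.00, 54.33, 35.67, 0.00 cfs.
The maximum is 84.00 cfs, occurring at the reading for t = 03:00.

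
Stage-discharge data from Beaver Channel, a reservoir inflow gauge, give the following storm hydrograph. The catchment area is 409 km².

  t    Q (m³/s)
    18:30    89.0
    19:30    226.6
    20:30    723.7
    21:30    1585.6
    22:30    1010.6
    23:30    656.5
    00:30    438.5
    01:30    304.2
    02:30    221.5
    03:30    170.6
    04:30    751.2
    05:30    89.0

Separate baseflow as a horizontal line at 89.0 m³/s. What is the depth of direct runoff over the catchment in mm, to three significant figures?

d ≈ 45.8 mm

Direct runoff: 0.0, 137.6, 634.7, 1496.6, 921.6, 567.5, 349.5, 215.2, 132.5, 81.6, 662.2, 0.0 m³/s; ΣQ_DR = 5199 m³/s.
V = ΣQ_DR · Δt = 5199 × 3600 s = 1.872 × 10^7 m³.
Over A = 409 km², depth = V / A = 45.8 mm.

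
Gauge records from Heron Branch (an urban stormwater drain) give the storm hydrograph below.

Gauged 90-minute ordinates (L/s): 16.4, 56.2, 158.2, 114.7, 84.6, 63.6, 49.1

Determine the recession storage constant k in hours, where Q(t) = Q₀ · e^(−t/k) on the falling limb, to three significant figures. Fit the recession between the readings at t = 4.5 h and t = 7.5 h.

k ≈ 5.09 h

On the falling limb, Q drops from 114.7 to 63.6 L/s between t = 4.5 h and t = 7.5 h (Δt = 3 h).
k = −Δt / ln(Q₂/Q₁) = −3 / ln(63.6/114.7) = 5.09 h.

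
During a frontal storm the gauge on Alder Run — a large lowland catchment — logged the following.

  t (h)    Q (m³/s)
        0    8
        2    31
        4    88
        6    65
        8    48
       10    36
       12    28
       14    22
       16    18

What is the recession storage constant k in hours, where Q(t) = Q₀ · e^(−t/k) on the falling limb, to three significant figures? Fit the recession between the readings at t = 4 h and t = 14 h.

On the falling limb, Q drops from 88 to 22 m³/s between t = 4 h and t = 14 h (Δt = 10 h).
k = −Δt / ln(Q₂/Q₁) = −10 / ln(22/88) = 7.21 h.

k ≈ 7.21 h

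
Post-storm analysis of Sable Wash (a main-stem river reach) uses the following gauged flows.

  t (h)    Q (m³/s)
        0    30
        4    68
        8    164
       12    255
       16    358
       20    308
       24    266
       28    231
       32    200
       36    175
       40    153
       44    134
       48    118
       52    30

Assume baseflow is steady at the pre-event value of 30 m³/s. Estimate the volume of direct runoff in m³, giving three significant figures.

V ≈ 2.98 × 10^7 m³

Direct-runoff ordinates (Q − Q_b): 0.0, 38.0, 134.0, 225.0, 328.0, 278.0, 236.0, 201.0, 170.0, 145.0, 123.0, 104.0, 88.0, 0.0 m³/s.
ΣQ_DR = 2070 m³/s.
With Δt = 4 h = 14400 s, V = ΣQ_DR · Δt = 2070 × 14400 = 2.98 × 10^7 m³.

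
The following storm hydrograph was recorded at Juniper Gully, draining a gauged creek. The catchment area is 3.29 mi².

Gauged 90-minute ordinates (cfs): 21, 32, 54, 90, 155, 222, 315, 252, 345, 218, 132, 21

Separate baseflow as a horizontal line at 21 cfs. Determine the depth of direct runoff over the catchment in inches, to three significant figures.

d ≈ 1.13 in

Direct runoff: 0.0, 11.0, 33.0, 69.0, 134.0, 201.0, 294.0, 231.0, 324.0, 197.0, 111.0, 0.0 cfs; ΣQ_DR = 1605 cfs.
V = ΣQ_DR · Δt = 1605 × 5400 s = 8.667 × 10^6 ft³.
Over A = 3.29 mi², depth = V / A = 1.13 in.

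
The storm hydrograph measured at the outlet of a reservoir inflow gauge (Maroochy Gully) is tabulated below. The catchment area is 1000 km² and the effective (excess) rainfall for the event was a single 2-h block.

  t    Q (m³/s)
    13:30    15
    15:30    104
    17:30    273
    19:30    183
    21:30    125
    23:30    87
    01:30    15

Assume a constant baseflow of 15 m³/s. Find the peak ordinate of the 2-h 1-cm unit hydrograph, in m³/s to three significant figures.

Direct runoff: 0.0, 89.0, 258.0, 168.0, 110.0, 72.0, 0.0 m³/s; ΣQ_DR = 697.0 m³/s, peak = 258.0 m³/s.
Runoff depth d = ΣQ_DR·Δt / A = 697.0 × 7200 / (1000 km²) = 5.018 mm.
The 1-cm UH is the DRH scaled by (10 mm)/d, so U_p = 258.0 × 10/5.018 = 514 m³/s.

U_p ≈ 514 m³/s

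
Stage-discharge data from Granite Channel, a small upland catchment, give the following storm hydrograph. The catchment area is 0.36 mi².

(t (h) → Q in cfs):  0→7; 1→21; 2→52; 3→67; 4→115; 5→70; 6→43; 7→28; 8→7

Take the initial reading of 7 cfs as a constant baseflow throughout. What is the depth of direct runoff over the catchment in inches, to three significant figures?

Direct runoff: 0.0, 14.0, 45.0, 60.0, 108.0, 63.0, 36.0, 21.0, 0.0 cfs; ΣQ_DR = 347.0 cfs.
V = ΣQ_DR · Δt = 347.0 × 3600 s = 1.249 × 10^6 ft³.
Over A = 0.36 mi², depth = V / A = 1.49 in.

d ≈ 1.49 in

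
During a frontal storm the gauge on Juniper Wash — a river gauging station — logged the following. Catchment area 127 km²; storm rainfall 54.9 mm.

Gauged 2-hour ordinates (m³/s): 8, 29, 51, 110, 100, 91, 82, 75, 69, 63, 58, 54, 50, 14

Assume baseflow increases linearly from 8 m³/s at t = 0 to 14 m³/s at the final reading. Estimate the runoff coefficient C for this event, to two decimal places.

ΣQ_DR = 700.0 m³/s; V = ΣQ_DR·Δt = 5.040 × 10^6 m³.
Runoff depth d = V / A = 39.69 mm.
C = d / P = 39.69 / 54.9 = 0.72.

C ≈ 0.72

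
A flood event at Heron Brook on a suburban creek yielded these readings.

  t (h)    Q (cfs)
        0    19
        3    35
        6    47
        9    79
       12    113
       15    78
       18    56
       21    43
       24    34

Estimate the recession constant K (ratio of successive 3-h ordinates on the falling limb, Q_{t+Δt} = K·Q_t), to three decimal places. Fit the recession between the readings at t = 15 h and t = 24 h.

K ≈ 0.758

Using the recession-limb readings at t = 15 h and t = 24 h: Q falls from 78 to 34 cfs over 3 intervals.
K = (Q₂/Q₁)^(1/3) = (34/78)^(1/3) = 0.758.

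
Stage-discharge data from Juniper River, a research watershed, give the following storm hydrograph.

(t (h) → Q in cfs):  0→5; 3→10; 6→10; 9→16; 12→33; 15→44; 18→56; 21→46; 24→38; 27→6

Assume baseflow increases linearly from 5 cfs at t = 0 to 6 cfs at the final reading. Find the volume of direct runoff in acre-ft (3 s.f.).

Direct-runoff ordinates (Q − Q_b): 0.00, 4.89, 4.78, 10.67, 27.56, 38.44, 50.33, 40.22, 32.11, 0.00 cfs.
ΣQ_DR = 209.0 cfs.
With Δt = 3 h = 10800 s, V = ΣQ_DR · Δt = 209.0 × 10800 = 2.26 × 10^6 ft³ = 51.8 acre-ft.

V ≈ 51.8 acre-ft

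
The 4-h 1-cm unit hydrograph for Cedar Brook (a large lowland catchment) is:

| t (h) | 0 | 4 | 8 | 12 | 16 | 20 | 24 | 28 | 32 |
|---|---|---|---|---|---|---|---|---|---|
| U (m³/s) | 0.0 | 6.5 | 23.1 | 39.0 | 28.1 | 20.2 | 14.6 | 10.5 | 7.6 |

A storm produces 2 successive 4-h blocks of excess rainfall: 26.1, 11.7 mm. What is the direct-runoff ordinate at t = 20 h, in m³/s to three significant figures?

Q ≈ 85.6 m³/s

By discrete convolution, Q_j = Σ (P_i / 10 mm) · U_{j−i}.
At t = 20 h (j=5): Q = (26.1/10)·20.2 + (11.7/10)·28.1 = 85.6 m³/s.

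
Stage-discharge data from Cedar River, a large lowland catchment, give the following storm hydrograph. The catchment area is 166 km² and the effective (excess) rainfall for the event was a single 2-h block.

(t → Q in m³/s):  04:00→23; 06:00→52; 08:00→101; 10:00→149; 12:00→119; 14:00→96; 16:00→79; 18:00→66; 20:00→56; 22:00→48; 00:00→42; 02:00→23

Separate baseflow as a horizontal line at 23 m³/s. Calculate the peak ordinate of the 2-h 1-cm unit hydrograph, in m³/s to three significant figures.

U_p ≈ 50.3 m³/s

Direct runoff: 0.0, 29.0, 78.0, 126.0, 96.0, 73.0, 56.0, 43.0, 33.0, 25.0, 19.0, 0.0 m³/s; ΣQ_DR = 578.0 m³/s, peak = 126.0 m³/s.
Runoff depth d = ΣQ_DR·Δt / A = 578.0 × 7200 / (166 km²) = 25.07 mm.
The 1-cm UH is the DRH scaled by (10 mm)/d, so U_p = 126.0 × 10/25.07 = 50.3 m³/s.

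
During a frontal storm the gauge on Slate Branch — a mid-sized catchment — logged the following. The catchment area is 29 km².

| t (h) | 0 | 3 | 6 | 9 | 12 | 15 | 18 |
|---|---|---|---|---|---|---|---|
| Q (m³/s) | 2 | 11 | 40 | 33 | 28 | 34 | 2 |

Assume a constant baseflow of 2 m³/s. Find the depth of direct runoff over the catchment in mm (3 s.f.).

Direct runoff: 0.0, 9.0, 38.0, 31.0, 26.0, 32.0, 0.0 m³/s; ΣQ_DR = 136.0 m³/s.
V = ΣQ_DR · Δt = 136.0 × 10800 s = 1.469 × 10^6 m³.
Over A = 29 km², depth = V / A = 50.6 mm.

d ≈ 50.6 mm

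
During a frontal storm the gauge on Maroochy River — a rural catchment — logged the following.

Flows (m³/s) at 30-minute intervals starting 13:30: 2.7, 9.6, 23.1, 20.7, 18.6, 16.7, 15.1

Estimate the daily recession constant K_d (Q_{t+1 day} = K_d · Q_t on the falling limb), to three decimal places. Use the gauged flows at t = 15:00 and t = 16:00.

K_d ≈ 0.006

Between t = 15:00 and t = 16:00 the flow falls from 20.7 to 16.7 m³/s over 2×0.5 h = 1 h.
Per-interval ratio K = (16.7/20.7)^(1/2) = 0.8982; K_d = K^(24/0.5) = 0.006.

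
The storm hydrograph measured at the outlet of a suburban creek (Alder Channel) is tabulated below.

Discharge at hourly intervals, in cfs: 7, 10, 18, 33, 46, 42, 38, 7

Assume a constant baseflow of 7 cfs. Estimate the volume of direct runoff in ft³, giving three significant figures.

Direct-runoff ordinates (Q − Q_b): 0.0, 3.0, 11.0, 26.0, 39.0, 35.0, 31.0, 0.0 cfs.
ΣQ_DR = 145.0 cfs.
With Δt = 1 h = 3600 s, V = ΣQ_DR · Δt = 145.0 × 3600 = 5.22 × 10^5 ft³.

V ≈ 5.22 × 10^5 ft³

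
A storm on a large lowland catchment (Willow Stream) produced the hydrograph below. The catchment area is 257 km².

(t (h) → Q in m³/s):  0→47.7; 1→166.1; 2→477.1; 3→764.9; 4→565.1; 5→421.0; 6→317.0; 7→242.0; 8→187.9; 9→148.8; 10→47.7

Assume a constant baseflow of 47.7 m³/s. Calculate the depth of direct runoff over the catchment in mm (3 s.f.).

Direct runoff: 0.0, 118.4, 429.4, 717.2, 517.4, 373.3, 269.3, 194.3, 140.2, 101.1, 0.0 m³/s; ΣQ_DR = 2861 m³/s.
V = ΣQ_DR · Δt = 2861 × 3600 s = 1.030 × 10^7 m³.
Over A = 257 km², depth = V / A = 40.1 mm.

d ≈ 40.1 mm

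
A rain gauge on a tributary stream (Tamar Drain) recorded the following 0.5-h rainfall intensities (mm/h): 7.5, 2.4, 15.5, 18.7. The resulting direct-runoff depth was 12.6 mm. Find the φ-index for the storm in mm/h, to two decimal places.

φ ≈ 5.50 mm/h

Only the 3 blocks with intensity above φ contribute runoff: 7.5, 15.5, 18.7 mm/h.
Σ(I−φ)·Δt = d  ⇒  (7.5+15.5+18.7 − 3φ)·0.5 = 12.6
φ = (41.70 − 12.6/0.5) / 3 = 5.50 mm/h.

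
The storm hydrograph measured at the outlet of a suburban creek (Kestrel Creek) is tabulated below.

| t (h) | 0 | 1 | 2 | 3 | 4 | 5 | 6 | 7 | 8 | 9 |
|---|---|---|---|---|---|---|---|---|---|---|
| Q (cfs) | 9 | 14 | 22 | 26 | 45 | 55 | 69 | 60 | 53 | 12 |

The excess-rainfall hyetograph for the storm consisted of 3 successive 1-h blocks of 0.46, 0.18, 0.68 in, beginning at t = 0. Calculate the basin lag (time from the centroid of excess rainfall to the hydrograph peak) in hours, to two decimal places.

t_L ≈ 4.33 h

Centroid of excess rainfall: t_c = Σ P_i·t̄_i / ΣP_i = 1.6667 h (block centres at 0.5, 1.5, 2.5 h).
Hydrograph peak occurs at t = 6 h, so basin lag t_L = 6 − 1.6667 = 4.33 h.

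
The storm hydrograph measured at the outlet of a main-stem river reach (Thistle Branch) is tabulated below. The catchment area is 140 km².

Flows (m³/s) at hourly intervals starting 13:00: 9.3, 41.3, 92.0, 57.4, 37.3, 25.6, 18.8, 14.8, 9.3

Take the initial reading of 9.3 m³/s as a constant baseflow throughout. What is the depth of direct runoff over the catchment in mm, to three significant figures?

Direct runoff: 0.0, 32.0, 82.7, 48.1, 28.0, 16.3, 9.5, 5.5, 0.0 m³/s; ΣQ_DR = 222.1 m³/s.
V = ΣQ_DR · Δt = 222.1 × 3600 s = 7.996 × 10^5 m³.
Over A = 140 km², depth = V / A = 5.71 mm.

d ≈ 5.71 mm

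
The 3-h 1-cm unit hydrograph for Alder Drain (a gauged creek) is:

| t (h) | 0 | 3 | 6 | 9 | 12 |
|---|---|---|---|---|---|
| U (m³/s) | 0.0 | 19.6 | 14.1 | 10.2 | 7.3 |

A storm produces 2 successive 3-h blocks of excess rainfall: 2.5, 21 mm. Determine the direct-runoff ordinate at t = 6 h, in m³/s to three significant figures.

Q ≈ 44.7 m³/s

By discrete convolution, Q_j = Σ (P_i / 10 mm) · U_{j−i}.
At t = 6 h (j=2): Q = (2.5/10)·14.1 + (21/10)·19.6 = 44.7 m³/s.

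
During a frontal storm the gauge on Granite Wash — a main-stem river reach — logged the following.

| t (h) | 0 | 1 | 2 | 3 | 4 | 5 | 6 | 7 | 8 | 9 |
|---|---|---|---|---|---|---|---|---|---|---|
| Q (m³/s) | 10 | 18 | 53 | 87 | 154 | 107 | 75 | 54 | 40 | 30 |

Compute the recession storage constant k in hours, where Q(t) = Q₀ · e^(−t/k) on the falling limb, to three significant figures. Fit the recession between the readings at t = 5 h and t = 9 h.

k ≈ 3.15 h

On the falling limb, Q drops from 107 to 30 m³/s between t = 5 h and t = 9 h (Δt = 4 h).
k = −Δt / ln(Q₂/Q₁) = −4 / ln(30/107) = 3.15 h.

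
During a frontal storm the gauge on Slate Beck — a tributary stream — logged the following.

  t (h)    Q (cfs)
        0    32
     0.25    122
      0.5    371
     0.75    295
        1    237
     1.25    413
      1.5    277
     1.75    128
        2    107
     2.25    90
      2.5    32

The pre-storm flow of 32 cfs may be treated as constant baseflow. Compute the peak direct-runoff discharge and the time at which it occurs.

Q_p = 381.0 cfs at t = 1.25 h

Subtracting baseflow gives direct-runoff ordinates: 0.0, 90.0, 339.0, 263.0, 205.0, 381.0, 245.0, 96.0, 75.0, 58.0, 0.0 cfs.
The maximum is 381.0 cfs, occurring at the reading for t = 1.25 h.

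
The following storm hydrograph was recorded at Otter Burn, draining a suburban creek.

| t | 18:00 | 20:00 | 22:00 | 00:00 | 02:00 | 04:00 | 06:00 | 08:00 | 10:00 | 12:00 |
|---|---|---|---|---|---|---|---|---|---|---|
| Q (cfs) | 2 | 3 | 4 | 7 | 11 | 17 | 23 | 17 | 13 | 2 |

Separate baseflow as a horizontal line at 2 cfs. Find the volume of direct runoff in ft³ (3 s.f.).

Direct-runoff ordinates (Q − Q_b): 0.0, 1.0, 2.0, 5.0, 9.0, 15.0, 21.0, 15.0, 11.0, 0.0 cfs.
ΣQ_DR = 79.00 cfs.
With Δt = 2 h = 7200 s, V = ΣQ_DR · Δt = 79.00 × 7200 = 5.69 × 10^5 ft³.

V ≈ 5.69 × 10^5 ft³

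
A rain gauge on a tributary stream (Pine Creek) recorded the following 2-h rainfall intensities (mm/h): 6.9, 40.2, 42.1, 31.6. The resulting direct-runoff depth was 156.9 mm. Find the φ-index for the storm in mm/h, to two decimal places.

Only the 3 blocks with intensity above φ contribute runoff: 40.2, 42.1, 31.6 mm/h.
Σ(I−φ)·Δt = d  ⇒  (40.2+42.1+31.6 − 3φ)·2 = 156.9
φ = (113.9 − 156.9/2) / 3 = 11.82 mm/h.

φ ≈ 11.82 mm/h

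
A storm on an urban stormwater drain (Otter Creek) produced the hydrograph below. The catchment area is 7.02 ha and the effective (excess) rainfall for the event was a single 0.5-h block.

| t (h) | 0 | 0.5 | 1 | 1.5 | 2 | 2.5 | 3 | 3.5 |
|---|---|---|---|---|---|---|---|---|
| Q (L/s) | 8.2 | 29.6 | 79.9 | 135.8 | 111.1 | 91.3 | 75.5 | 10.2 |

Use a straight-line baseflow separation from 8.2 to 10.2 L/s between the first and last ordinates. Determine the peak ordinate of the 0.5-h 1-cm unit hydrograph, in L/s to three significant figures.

U_p ≈ 106 L/s

Direct runoff: 0.00, 21.11, 71.13, 126.74, 101.76, 81.67, 65.59, 0.00 L/s; ΣQ_DR = 468.0 L/s, peak = 126.74 L/s.
Runoff depth d = ΣQ_DR·Δt / A = 468.0 × 1800 / (7.02 ha) = 12.00 mm.
The 1-cm UH is the DRH scaled by (10 mm)/d, so U_p = 126.74 × 10/12.00 = 106 L/s.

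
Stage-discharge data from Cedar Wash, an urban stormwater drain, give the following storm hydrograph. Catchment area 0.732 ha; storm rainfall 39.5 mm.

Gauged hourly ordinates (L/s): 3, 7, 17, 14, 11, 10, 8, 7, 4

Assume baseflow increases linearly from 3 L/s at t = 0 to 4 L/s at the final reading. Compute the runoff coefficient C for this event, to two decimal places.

C ≈ 0.62

ΣQ_DR = 49.50 L/s; V = ΣQ_DR·Δt = 1.782 × 10^5 L.
Runoff depth d = V / A = 24.34 mm.
C = d / P = 24.34 / 39.5 = 0.62.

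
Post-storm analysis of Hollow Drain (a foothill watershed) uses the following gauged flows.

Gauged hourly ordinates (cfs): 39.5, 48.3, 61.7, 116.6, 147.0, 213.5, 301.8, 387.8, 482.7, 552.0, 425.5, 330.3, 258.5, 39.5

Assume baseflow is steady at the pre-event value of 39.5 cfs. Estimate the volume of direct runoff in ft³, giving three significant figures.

V ≈ 1.03 × 10^7 ft³

Direct-runoff ordinates (Q − Q_b): 0.0, 8.8, 22.2, 77.1, 107.5, 174.0, 262.3, 348.3, 443.2, 512.5, 386.0, 290.8, 219.0, 0.0 cfs.
ΣQ_DR = 2852 cfs.
With Δt = 1 h = 3600 s, V = ΣQ_DR · Δt = 2852 × 3600 = 1.03 × 10^7 ft³.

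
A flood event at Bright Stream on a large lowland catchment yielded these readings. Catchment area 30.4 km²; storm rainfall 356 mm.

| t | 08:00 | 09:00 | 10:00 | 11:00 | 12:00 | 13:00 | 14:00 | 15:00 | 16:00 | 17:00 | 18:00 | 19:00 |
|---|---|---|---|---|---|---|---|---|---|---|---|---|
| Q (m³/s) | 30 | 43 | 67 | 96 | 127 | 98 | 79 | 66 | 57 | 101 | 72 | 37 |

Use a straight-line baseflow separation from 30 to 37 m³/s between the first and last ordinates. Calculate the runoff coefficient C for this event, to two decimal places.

C ≈ 0.16

ΣQ_DR = 471.0 m³/s; V = ΣQ_DR·Δt = 1.696 × 10^6 m³.
Runoff depth d = V / A = 55.78 mm.
C = d / P = 55.78 / 356 = 0.16.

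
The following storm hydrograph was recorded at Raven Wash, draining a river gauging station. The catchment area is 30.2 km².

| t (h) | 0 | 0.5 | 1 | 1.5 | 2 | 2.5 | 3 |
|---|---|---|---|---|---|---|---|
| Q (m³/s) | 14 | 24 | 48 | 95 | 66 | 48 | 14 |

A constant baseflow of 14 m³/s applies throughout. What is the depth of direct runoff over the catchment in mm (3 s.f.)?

d ≈ 12.6 mm

Direct runoff: 0.0, 10.0, 34.0, 81.0, 52.0, 34.0, 0.0 m³/s; ΣQ_DR = 211.0 m³/s.
V = ΣQ_DR · Δt = 211.0 × 1800 s = 3.798 × 10^5 m³.
Over A = 30.2 km², depth = V / A = 12.6 mm.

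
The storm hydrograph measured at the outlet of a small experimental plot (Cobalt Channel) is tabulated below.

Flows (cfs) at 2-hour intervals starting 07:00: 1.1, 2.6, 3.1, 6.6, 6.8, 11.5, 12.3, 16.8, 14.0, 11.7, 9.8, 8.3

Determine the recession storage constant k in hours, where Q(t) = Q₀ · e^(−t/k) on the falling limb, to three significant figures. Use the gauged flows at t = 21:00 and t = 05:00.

On the falling limb, Q drops from 16.8 to 8.3 cfs between t = 21:00 and t = 05:00 (Δt = 8 h).
k = −Δt / ln(Q₂/Q₁) = −8 / ln(8.3/16.8) = 11.3 h.

k ≈ 11.3 h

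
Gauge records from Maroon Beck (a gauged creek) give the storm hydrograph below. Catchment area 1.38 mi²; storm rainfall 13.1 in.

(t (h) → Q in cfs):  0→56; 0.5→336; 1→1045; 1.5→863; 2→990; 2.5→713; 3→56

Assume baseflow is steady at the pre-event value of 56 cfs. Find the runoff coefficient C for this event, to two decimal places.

ΣQ_DR = 3667 cfs; V = ΣQ_DR·Δt = 6.601 × 10^6 ft³.
Runoff depth d = V / A = 2.059 in.
C = d / P = 2.059 / 13.1 = 0.16.

C ≈ 0.16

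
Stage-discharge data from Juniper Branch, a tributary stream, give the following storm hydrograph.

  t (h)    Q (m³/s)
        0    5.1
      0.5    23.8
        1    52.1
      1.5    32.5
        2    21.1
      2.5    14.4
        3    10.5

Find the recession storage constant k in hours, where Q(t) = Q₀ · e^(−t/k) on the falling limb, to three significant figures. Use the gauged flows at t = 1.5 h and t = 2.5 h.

k ≈ 1.23 h

On the falling limb, Q drops from 32.5 to 14.4 m³/s between t = 1.5 h and t = 2.5 h (Δt = 1 h).
k = −Δt / ln(Q₂/Q₁) = −1 / ln(14.4/32.5) = 1.23 h.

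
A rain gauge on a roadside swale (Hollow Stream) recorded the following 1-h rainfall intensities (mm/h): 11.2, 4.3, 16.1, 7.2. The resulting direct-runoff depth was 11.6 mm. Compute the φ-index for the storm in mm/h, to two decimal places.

φ ≈ 7.85 mm/h

Only the 2 blocks with intensity above φ contribute runoff: 11.2, 16.1 mm/h.
Σ(I−φ)·Δt = d  ⇒  (11.2+16.1 − 2φ)·1 = 11.6
φ = (27.30 − 11.6/1) / 2 = 7.85 mm/h.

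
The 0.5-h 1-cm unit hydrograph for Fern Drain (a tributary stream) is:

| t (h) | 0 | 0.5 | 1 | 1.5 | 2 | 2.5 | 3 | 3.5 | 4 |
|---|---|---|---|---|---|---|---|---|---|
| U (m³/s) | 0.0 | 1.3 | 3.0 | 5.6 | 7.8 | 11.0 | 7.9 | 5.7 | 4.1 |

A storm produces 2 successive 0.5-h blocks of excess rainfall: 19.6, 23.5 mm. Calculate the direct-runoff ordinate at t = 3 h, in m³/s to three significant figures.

By discrete convolution, Q_j = Σ (P_i / 10 mm) · U_{j−i}.
At t = 3 h (j=6): Q = (19.6/10)·7.9 + (23.5/10)·11.0 = 41.3 m³/s.

Q ≈ 41.3 m³/s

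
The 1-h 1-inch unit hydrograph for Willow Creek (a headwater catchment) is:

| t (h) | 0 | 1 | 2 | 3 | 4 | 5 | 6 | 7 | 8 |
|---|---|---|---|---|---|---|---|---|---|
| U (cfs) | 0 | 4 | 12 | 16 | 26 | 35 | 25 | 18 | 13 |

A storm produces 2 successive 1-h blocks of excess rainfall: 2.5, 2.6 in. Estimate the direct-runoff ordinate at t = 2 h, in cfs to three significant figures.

By discrete convolution, Q_j = Σ (P_i / 1 in) · U_{j−i}.
At t = 2 h (j=2): Q = (2.5/1)·12 + (2.6/1)·4 = 40.4 cfs.

Q ≈ 40.4 cfs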